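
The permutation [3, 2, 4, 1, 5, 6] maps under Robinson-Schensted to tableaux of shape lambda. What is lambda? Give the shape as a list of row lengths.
Row-insert each entry into an empty tableau.

After inserting 3: P = [[3]].
After inserting 2: P = [[2], [3]].
After inserting 4: P = [[2, 4], [3]].
After inserting 1: P = [[1, 4], [2], [3]].
After inserting 5: P = [[1, 4, 5], [2], [3]].
After inserting 6: P = [[1, 4, 5, 6], [2], [3]].

The final insertion tableau P = [[1, 4, 5, 6], [2], [3]] has shape [4, 1, 1].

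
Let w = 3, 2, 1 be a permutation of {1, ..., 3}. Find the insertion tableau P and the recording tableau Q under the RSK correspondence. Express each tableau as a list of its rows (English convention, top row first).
P = [[1], [2], [3]], Q = [[1], [2], [3]]

Insert each entry of the permutation into P by Schensted row insertion, recording in Q the position of each new cell.

Insert 3: appended to row 1. P = [[3]].
Insert 2: 2 bumps 3 from row 1; 3 starts row 2. P = [[2], [3]].
Insert 1: 1 bumps 2 from row 1; 2 bumps 3 from row 2; 3 starts row 3. P = [[1], [2], [3]].

So P = [[1], [2], [3]], Q = [[1], [2], [3]].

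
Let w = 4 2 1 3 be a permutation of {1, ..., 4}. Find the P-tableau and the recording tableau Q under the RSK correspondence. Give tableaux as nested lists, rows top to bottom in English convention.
Insert each entry of the permutation into P by Schensted row insertion, recording in Q the position of each new cell.

Insert 4: appended to row 1. P = [[4]], Q = [[1]].
Insert 2: 2 bumps 4 from row 1; 4 starts row 2. P = [[2], [4]], Q = [[1], [2]].
Insert 1: 1 bumps 2 from row 1; 2 bumps 4 from row 2; 4 starts row 3. P = [[1], [2], [4]], Q = [[1], [2], [3]].
Insert 3: appended to row 1. P = [[1, 3], [2], [4]], Q = [[1, 4], [2], [3]].

So P = [[1, 3], [2], [4]], Q = [[1, 4], [2], [3]].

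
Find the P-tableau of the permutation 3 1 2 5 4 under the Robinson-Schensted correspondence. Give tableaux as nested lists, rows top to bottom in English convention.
P = [[1, 2, 4], [3, 5]]

Insert 3: appended to row 1. P = [[3]].
Insert 1: 1 bumps 3 from row 1; 3 starts row 2. P = [[1], [3]].
Insert 2: appended to row 1. P = [[1, 2], [3]].
Insert 5: appended to row 1. P = [[1, 2, 5], [3]].
Insert 4: 4 bumps 5 from row 1; 5 appends to row 2. P = [[1, 2, 4], [3, 5]].

So P = [[1, 2, 4], [3, 5]].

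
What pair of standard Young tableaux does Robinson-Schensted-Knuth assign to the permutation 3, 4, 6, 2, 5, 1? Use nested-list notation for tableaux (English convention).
P = [[1, 4, 5], [2, 6], [3]], Q = [[1, 2, 3], [4, 5], [6]]

Insert each entry of the permutation into P by Schensted row insertion, recording in Q the position of each new cell.

After inserting 3: P = [[3]].
After inserting 4: P = [[3, 4]].
After inserting 6: P = [[3, 4, 6]].
After inserting 2: P = [[2, 4, 6], [3]].
After inserting 5: P = [[2, 4, 5], [3, 6]].
After inserting 1: P = [[1, 4, 5], [2, 6], [3]].

So P = [[1, 4, 5], [2, 6], [3]], Q = [[1, 2, 3], [4, 5], [6]].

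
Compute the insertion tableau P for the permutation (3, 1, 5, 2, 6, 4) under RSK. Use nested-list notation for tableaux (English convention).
Insert 3: appended to row 1. P = [[3]].
Insert 1: 1 bumps 3 from row 1; 3 starts row 2. P = [[1], [3]].
Insert 5: appended to row 1. P = [[1, 5], [3]].
Insert 2: 2 bumps 5 from row 1; 5 appends to row 2. P = [[1, 2], [3, 5]].
Insert 6: appended to row 1. P = [[1, 2, 6], [3, 5]].
Insert 4: 4 bumps 6 from row 1; 6 appends to row 2. P = [[1, 2, 4], [3, 5, 6]].

So P = [[1, 2, 4], [3, 5, 6]].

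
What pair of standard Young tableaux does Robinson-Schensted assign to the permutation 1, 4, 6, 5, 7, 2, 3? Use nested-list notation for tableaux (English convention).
P = [[1, 2, 3, 7], [4, 5], [6]], Q = [[1, 2, 3, 5], [4, 7], [6]]

Insert each entry of the permutation into P by Schensted row insertion, recording in Q the position of each new cell.

After inserting 1: P = [[1]].
After inserting 4: P = [[1, 4]].
After inserting 6: P = [[1, 4, 6]].
After inserting 5: P = [[1, 4, 5], [6]].
After inserting 7: P = [[1, 4, 5, 7], [6]].
After inserting 2: P = [[1, 2, 5, 7], [4], [6]].
After inserting 3: P = [[1, 2, 3, 7], [4, 5], [6]].

So P = [[1, 2, 3, 7], [4, 5], [6]], Q = [[1, 2, 3, 5], [4, 7], [6]].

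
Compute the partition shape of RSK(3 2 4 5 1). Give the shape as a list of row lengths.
Row-insert each entry into an empty tableau.

After inserting 3: P = [[3]].
After inserting 2: P = [[2], [3]].
After inserting 4: P = [[2, 4], [3]].
After inserting 5: P = [[2, 4, 5], [3]].
After inserting 1: P = [[1, 4, 5], [2], [3]].

The final insertion tableau P = [[1, 4, 5], [2], [3]] has shape [3, 1, 1].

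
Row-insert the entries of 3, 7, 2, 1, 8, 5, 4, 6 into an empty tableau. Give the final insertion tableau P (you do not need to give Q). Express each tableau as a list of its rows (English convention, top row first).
P = [[1, 4, 6], [2, 5, 8], [3, 7]]

Insert 3: appended to row 1. P = [[3]].
Insert 7: appended to row 1. P = [[3, 7]].
Insert 2: 2 bumps 3 from row 1; 3 starts row 2. P = [[2, 7], [3]].
Insert 1: 1 bumps 2 from row 1; 2 bumps 3 from row 2; 3 starts row 3. P = [[1, 7], [2], [3]].
Insert 8: appended to row 1. P = [[1, 7, 8], [2], [3]].
Insert 5: 5 bumps 7 from row 1; 7 appends to row 2. P = [[1, 5, 8], [2, 7], [3]].
Insert 4: 4 bumps 5 from row 1; 5 bumps 7 from row 2; 7 appends to row 3. P = [[1, 4, 8], [2, 5], [3, 7]].
Insert 6: 6 bumps 8 from row 1; 8 appends to row 2. P = [[1, 4, 6], [2, 5, 8], [3, 7]].

So P = [[1, 4, 6], [2, 5, 8], [3, 7]].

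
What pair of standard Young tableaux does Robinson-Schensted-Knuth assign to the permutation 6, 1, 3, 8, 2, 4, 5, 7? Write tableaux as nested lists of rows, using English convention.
P = [[1, 2, 4, 5, 7], [3, 8], [6]], Q = [[1, 3, 4, 7, 8], [2, 6], [5]]

Insert each entry of the permutation into P by Schensted row insertion, recording in Q the position of each new cell.

Insert 6: appended to row 1. P = [[6]].
Insert 1: 1 bumps 6 from row 1; 6 starts row 2. P = [[1], [6]].
Insert 3: appended to row 1. P = [[1, 3], [6]].
Insert 8: appended to row 1. P = [[1, 3, 8], [6]].
Insert 2: 2 bumps 3 from row 1; 3 bumps 6 from row 2; 6 starts row 3. P = [[1, 2, 8], [3], [6]].
Insert 4: 4 bumps 8 from row 1; 8 appends to row 2. P = [[1, 2, 4], [3, 8], [6]].
Insert 5: appended to row 1. P = [[1, 2, 4, 5], [3, 8], [6]].
Insert 7: appended to row 1. P = [[1, 2, 4, 5, 7], [3, 8], [6]].

So P = [[1, 2, 4, 5, 7], [3, 8], [6]], Q = [[1, 3, 4, 7, 8], [2, 6], [5]].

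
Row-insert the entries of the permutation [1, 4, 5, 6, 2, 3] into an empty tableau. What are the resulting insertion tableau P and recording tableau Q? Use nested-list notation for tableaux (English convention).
P = [[1, 2, 3, 6], [4, 5]], Q = [[1, 2, 3, 4], [5, 6]]

Insert each entry of the permutation into P by Schensted row insertion, recording in Q the position of each new cell.

Insert 1: appended to row 1. P = [[1]].
Insert 4: appended to row 1. P = [[1, 4]].
Insert 5: appended to row 1. P = [[1, 4, 5]].
Insert 6: appended to row 1. P = [[1, 4, 5, 6]].
Insert 2: 2 bumps 4 from row 1; 4 starts row 2. P = [[1, 2, 5, 6], [4]].
Insert 3: 3 bumps 5 from row 1; 5 appends to row 2. P = [[1, 2, 3, 6], [4, 5]].

So P = [[1, 2, 3, 6], [4, 5]], Q = [[1, 2, 3, 4], [5, 6]].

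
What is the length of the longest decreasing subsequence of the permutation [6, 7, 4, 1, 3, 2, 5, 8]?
4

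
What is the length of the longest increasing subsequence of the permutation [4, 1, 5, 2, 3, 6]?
4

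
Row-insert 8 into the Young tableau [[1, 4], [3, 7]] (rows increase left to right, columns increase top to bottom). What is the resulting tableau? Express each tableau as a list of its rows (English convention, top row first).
[[1, 4, 8], [3, 7]]

8 is larger than every entry of row 1, so it is appended to row 1. The new tableau is [[1, 4, 8], [3, 7]].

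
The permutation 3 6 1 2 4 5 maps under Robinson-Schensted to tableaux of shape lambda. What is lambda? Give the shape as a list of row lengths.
[4, 2]

Row-insert each entry into an empty tableau.

After inserting 3: P = [[3]].
After inserting 6: P = [[3, 6]].
After inserting 1: P = [[1, 6], [3]].
After inserting 2: P = [[1, 2], [3, 6]].
After inserting 4: P = [[1, 2, 4], [3, 6]].
After inserting 5: P = [[1, 2, 4, 5], [3, 6]].

The final insertion tableau P = [[1, 2, 4, 5], [3, 6]] has shape [4, 2].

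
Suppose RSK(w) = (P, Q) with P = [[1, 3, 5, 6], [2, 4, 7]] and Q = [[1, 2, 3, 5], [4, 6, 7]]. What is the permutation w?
Reverse the RSK construction: for i from n down to 1, find the cell of Q containing i, remove the entry at that cell from P, and reverse-bump it up through P; the value ejected from row 1 is w(i).

Step i=7: Q has 7 at row 2, column 3; remove 7 from row 2 of P and reverse-bump: 7 enters row 1 and ejects 6. So w(7) = 6. P is now [[1, 3, 5, 7], [2, 4]].
Step i=6: Q has 6 at row 2, column 2; remove 4 from row 2 of P and reverse-bump: 4 enters row 1 and ejects 3. So w(6) = 3. P is now [[1, 4, 5, 7], [2]].
Step i=5: Q has 5 at row 1, column 4; remove that cell from P, ejecting 7. So w(5) = 7. P is now [[1, 4, 5], [2]].
Step i=4: Q has 4 at row 2, column 1; remove 2 from row 2 of P and reverse-bump: 2 enters row 1 and ejects 1. So w(4) = 1. P is now [[2, 4, 5]].
Step i=3: Q has 3 at row 1, column 3; remove that cell from P, ejecting 5. So w(3) = 5. P is now [[2, 4]].
Step i=2: Q has 2 at row 1, column 2; remove that cell from P, ejecting 4. So w(2) = 4. P is now [[2]].
Step i=1: Q has 1 at row 1, column 1; remove that cell from P, ejecting 2. So w(1) = 2. P is now [].

So w = 2 4 5 1 7 3 6.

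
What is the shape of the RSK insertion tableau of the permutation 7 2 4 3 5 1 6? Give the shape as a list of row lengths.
Row-insert each entry into an empty tableau.

After inserting 7: P = [[7]].
After inserting 2: P = [[2], [7]].
After inserting 4: P = [[2, 4], [7]].
After inserting 3: P = [[2, 3], [4], [7]].
After inserting 5: P = [[2, 3, 5], [4], [7]].
After inserting 1: P = [[1, 3, 5], [2], [4], [7]].
After inserting 6: P = [[1, 3, 5, 6], [2], [4], [7]].

The final insertion tableau P = [[1, 3, 5, 6], [2], [4], [7]] has shape [4, 1, 1, 1].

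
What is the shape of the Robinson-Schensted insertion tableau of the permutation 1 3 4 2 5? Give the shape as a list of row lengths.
[4, 1]

RSK row insertion gives P = [[1, 2, 4, 5], [3]], which has shape [4, 1].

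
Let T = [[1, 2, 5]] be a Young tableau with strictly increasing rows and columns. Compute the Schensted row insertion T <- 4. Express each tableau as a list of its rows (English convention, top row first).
[[1, 2, 4], [5]]

In row 1, 4 replaces 5 (the leftmost entry greater than 4); 5 is bumped to row 2. 5 starts a new row 2. The new tableau is [[1, 2, 4], [5]].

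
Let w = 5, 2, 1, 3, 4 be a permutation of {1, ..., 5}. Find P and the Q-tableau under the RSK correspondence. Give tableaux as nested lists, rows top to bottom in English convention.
P = [[1, 3, 4], [2], [5]], Q = [[1, 4, 5], [2], [3]]

Insert each entry of the permutation into P by Schensted row insertion, recording in Q the position of each new cell.

Insert 5: appended to row 1. P = [[5]], Q = [[1]].
Insert 2: 2 bumps 5 from row 1; 5 starts row 2. P = [[2], [5]], Q = [[1], [2]].
Insert 1: 1 bumps 2 from row 1; 2 bumps 5 from row 2; 5 starts row 3. P = [[1], [2], [5]], Q = [[1], [2], [3]].
Insert 3: appended to row 1. P = [[1, 3], [2], [5]], Q = [[1, 4], [2], [3]].
Insert 4: appended to row 1. P = [[1, 3, 4], [2], [5]], Q = [[1, 4, 5], [2], [3]].

So P = [[1, 3, 4], [2], [5]], Q = [[1, 4, 5], [2], [3]].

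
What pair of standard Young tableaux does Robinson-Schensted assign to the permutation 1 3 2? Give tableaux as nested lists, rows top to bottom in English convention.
Insert each entry of the permutation into P by Schensted row insertion, recording in Q the position of each new cell.

Insert 1: appended to row 1. P = [[1]].
Insert 3: appended to row 1. P = [[1, 3]].
Insert 2: 2 bumps 3 from row 1; 3 starts row 2. P = [[1, 2], [3]].

So P = [[1, 2], [3]], Q = [[1, 2], [3]].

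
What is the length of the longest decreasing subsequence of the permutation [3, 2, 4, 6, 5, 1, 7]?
3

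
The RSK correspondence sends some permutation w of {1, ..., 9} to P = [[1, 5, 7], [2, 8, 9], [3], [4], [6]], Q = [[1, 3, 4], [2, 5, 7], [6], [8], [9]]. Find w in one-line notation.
6 4 8 9 5 3 7 2 1

Reverse the RSK construction: for i from n down to 1, find the cell of Q containing i, remove the entry at that cell from P, and reverse-bump it up through P; the value ejected from row 1 is w(i).

Step i=9: Q has 9 at row 5, column 1; remove 6 from row 5 of P and reverse-bump: 6 enters row 4 and ejects 4; 4 enters row 3 and ejects 3; 3 enters row 2 and ejects 2; 2 enters row 1 and ejects 1. So w(9) = 1. P is now [[2, 5, 7], [3, 8, 9], [4], [6]].
Step i=8: Q has 8 at row 4, column 1; remove 6 from row 4 of P and reverse-bump: 6 enters row 3 and ejects 4; 4 enters row 2 and ejects 3; 3 enters row 1 and ejects 2. So w(8) = 2. P is now [[3, 5, 7], [4, 8, 9], [6]].
Step i=7: Q has 7 at row 2, column 3; remove 9 from row 2 of P and reverse-bump: 9 enters row 1 and ejects 7. So w(7) = 7. P is now [[3, 5, 9], [4, 8], [6]].
Step i=6: Q has 6 at row 3, column 1; remove 6 from row 3 of P and reverse-bump: 6 enters row 2 and ejects 4; 4 enters row 1 and ejects 3. So w(6) = 3. P is now [[4, 5, 9], [6, 8]].
Step i=5: Q has 5 at row 2, column 2; remove 8 from row 2 of P and reverse-bump: 8 enters row 1 and ejects 5. So w(5) = 5. P is now [[4, 8, 9], [6]].
Step i=4: Q has 4 at row 1, column 3; remove that cell from P, ejecting 9. So w(4) = 9. P is now [[4, 8], [6]].
Step i=3: Q has 3 at row 1, column 2; remove that cell from P, ejecting 8. So w(3) = 8. P is now [[4], [6]].
Step i=2: Q has 2 at row 2, column 1; remove 6 from row 2 of P and reverse-bump: 6 enters row 1 and ejects 4. So w(2) = 4. P is now [[6]].
Step i=1: Q has 1 at row 1, column 1; remove that cell from P, ejecting 6. So w(1) = 6. P is now [].

So w = 6 4 8 9 5 3 7 2 1.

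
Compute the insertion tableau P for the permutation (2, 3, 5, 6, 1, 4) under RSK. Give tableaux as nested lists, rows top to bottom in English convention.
P = [[1, 3, 4, 6], [2, 5]]

Insert 2: appended to row 1. P = [[2]].
Insert 3: appended to row 1. P = [[2, 3]].
Insert 5: appended to row 1. P = [[2, 3, 5]].
Insert 6: appended to row 1. P = [[2, 3, 5, 6]].
Insert 1: 1 bumps 2 from row 1; 2 starts row 2. P = [[1, 3, 5, 6], [2]].
Insert 4: 4 bumps 5 from row 1; 5 appends to row 2. P = [[1, 3, 4, 6], [2, 5]].

So P = [[1, 3, 4, 6], [2, 5]].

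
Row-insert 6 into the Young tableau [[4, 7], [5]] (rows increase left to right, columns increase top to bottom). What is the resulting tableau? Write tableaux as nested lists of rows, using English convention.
In row 1, 6 replaces 7 (the leftmost entry greater than 6); 7 is bumped to row 2. 7 is appended to row 2. The new tableau is [[4, 6], [5, 7]].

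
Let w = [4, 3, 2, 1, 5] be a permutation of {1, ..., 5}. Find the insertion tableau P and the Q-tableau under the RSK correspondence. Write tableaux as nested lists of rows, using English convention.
P = [[1, 5], [2], [3], [4]], Q = [[1, 5], [2], [3], [4]]

Insert each entry of the permutation into P by Schensted row insertion, recording in Q the position of each new cell.

Insert 4: appended to row 1. P = [[4]], Q = [[1]].
Insert 3: 3 bumps 4 from row 1; 4 starts row 2. P = [[3], [4]], Q = [[1], [2]].
Insert 2: 2 bumps 3 from row 1; 3 bumps 4 from row 2; 4 starts row 3. P = [[2], [3], [4]], Q = [[1], [2], [3]].
Insert 1: 1 bumps 2 from row 1; 2 bumps 3 from row 2; 3 bumps 4 from row 3; 4 starts row 4. P = [[1], [2], [3], [4]], Q = [[1], [2], [3], [4]].
Insert 5: appended to row 1. P = [[1, 5], [2], [3], [4]], Q = [[1, 5], [2], [3], [4]].

So P = [[1, 5], [2], [3], [4]], Q = [[1, 5], [2], [3], [4]].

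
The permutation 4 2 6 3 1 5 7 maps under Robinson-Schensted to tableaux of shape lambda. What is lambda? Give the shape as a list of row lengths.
[4, 2, 1]

Row-insert each entry into an empty tableau.

After inserting 4: P = [[4]].
After inserting 2: P = [[2], [4]].
After inserting 6: P = [[2, 6], [4]].
After inserting 3: P = [[2, 3], [4, 6]].
After inserting 1: P = [[1, 3], [2, 6], [4]].
After inserting 5: P = [[1, 3, 5], [2, 6], [4]].
After inserting 7: P = [[1, 3, 5, 7], [2, 6], [4]].

The final insertion tableau P = [[1, 3, 5, 7], [2, 6], [4]] has shape [4, 2, 1].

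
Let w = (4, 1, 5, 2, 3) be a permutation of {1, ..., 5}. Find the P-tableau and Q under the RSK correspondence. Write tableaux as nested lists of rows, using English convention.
Insert each entry of the permutation into P by Schensted row insertion, recording in Q the position of each new cell.

Insert 4: appended to row 1. P = [[4]], Q = [[1]].
Insert 1: 1 bumps 4 from row 1; 4 starts row 2. P = [[1], [4]], Q = [[1], [2]].
Insert 5: appended to row 1. P = [[1, 5], [4]], Q = [[1, 3], [2]].
Insert 2: 2 bumps 5 from row 1; 5 appends to row 2. P = [[1, 2], [4, 5]], Q = [[1, 3], [2, 4]].
Insert 3: appended to row 1. P = [[1, 2, 3], [4, 5]], Q = [[1, 3, 5], [2, 4]].

So P = [[1, 2, 3], [4, 5]], Q = [[1, 3, 5], [2, 4]].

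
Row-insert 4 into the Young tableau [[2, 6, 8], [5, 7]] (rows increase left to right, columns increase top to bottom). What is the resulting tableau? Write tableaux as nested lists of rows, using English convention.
In row 1, 4 replaces 6 (the leftmost entry greater than 4); 6 is bumped to row 2. In row 2, 6 replaces 7 (the leftmost entry greater than 6); 7 is bumped to row 3. 7 starts a new row 3. The new tableau is [[2, 4, 8], [5, 6], [7]].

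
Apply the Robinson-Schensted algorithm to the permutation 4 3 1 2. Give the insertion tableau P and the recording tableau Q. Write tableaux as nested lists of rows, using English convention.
Insert each entry of the permutation into P by Schensted row insertion, recording in Q the position of each new cell.

Insert 4: appended to row 1. P = [[4]], Q = [[1]].
Insert 3: 3 bumps 4 from row 1; 4 starts row 2. P = [[3], [4]], Q = [[1], [2]].
Insert 1: 1 bumps 3 from row 1; 3 bumps 4 from row 2; 4 starts row 3. P = [[1], [3], [4]], Q = [[1], [2], [3]].
Insert 2: appended to row 1. P = [[1, 2], [3], [4]], Q = [[1, 4], [2], [3]].

So P = [[1, 2], [3], [4]], Q = [[1, 4], [2], [3]].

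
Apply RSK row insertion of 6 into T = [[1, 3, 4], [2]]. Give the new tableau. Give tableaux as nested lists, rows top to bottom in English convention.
6 is larger than every entry of row 1, so it is appended to row 1. The new tableau is [[1, 3, 4, 6], [2]].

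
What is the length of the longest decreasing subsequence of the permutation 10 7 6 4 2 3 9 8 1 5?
6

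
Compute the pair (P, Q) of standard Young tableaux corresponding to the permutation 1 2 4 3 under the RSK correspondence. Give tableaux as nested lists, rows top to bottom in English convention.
P = [[1, 2, 3], [4]], Q = [[1, 2, 3], [4]]

Insert each entry of the permutation into P by Schensted row insertion, recording in Q the position of each new cell.

Insert 1: appended to row 1. P = [[1]].
Insert 2: appended to row 1. P = [[1, 2]].
Insert 4: appended to row 1. P = [[1, 2, 4]].
Insert 3: 3 bumps 4 from row 1; 4 starts row 2. P = [[1, 2, 3], [4]].

So P = [[1, 2, 3], [4]], Q = [[1, 2, 3], [4]].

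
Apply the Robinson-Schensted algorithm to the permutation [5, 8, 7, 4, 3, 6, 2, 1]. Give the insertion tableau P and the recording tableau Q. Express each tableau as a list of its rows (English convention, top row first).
Insert each entry of the permutation into P by Schensted row insertion, recording in Q the position of each new cell.

Insert 5: appended to row 1. P = [[5]].
Insert 8: appended to row 1. P = [[5, 8]].
Insert 7: 7 bumps 8 from row 1; 8 starts row 2. P = [[5, 7], [8]].
Insert 4: 4 bumps 5 from row 1; 5 bumps 8 from row 2; 8 starts row 3. P = [[4, 7], [5], [8]].
Insert 3: 3 bumps 4 from row 1; 4 bumps 5 from row 2; 5 bumps 8 from row 3; 8 starts row 4. P = [[3, 7], [4], [5], [8]].
Insert 6: 6 bumps 7 from row 1; 7 appends to row 2. P = [[3, 6], [4, 7], [5], [8]].
Insert 2: 2 bumps 3 from row 1; 3 bumps 4 from row 2; 4 bumps 5 from row 3; 5 bumps 8 from row 4; 8 starts row 5. P = [[2, 6], [3, 7], [4], [5], [8]].
Insert 1: 1 bumps 2 from row 1; 2 bumps 3 from row 2; 3 bumps 4 from row 3; 4 bumps 5 from row 4; 5 bumps 8 from row 5; 8 starts row 6. P = [[1, 6], [2, 7], [3], [4], [5], [8]].

So P = [[1, 6], [2, 7], [3], [4], [5], [8]], Q = [[1, 2], [3, 6], [4], [5], [7], [8]].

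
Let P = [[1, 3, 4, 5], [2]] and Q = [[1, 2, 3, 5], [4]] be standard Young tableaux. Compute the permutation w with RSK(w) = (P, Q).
2 3 4 1 5

Reverse RSK: for i = n, n-1, ..., 1, locate i in Q, remove the corresponding corner cell from P, and reverse-bump its entry up through P; the value ejected from row 1 is w(i).

So w = 2 3 4 1 5.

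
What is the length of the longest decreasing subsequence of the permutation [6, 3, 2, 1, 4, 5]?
4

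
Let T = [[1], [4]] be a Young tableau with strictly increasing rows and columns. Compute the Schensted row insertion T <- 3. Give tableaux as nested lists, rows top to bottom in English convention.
3 is larger than every entry of row 1, so it is appended to row 1. The new tableau is [[1, 3], [4]].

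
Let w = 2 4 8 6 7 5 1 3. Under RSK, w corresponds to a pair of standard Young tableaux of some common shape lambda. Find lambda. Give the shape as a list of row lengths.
Row-insert each entry into an empty tableau.

After inserting 2: P = [[2]].
After inserting 4: P = [[2, 4]].
After inserting 8: P = [[2, 4, 8]].
After inserting 6: P = [[2, 4, 6], [8]].
After inserting 7: P = [[2, 4, 6, 7], [8]].
After inserting 5: P = [[2, 4, 5, 7], [6], [8]].
After inserting 1: P = [[1, 4, 5, 7], [2], [6], [8]].
After inserting 3: P = [[1, 3, 5, 7], [2, 4], [6], [8]].

The final insertion tableau P = [[1, 3, 5, 7], [2, 4], [6], [8]] has shape [4, 2, 1, 1].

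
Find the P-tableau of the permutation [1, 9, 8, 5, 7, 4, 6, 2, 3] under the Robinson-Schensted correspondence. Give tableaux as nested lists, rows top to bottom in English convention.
Insert 1: appended to row 1. P = [[1]].
Insert 9: appended to row 1. P = [[1, 9]].
Insert 8: 8 bumps 9 from row 1; 9 starts row 2. P = [[1, 8], [9]].
Insert 5: 5 bumps 8 from row 1; 8 bumps 9 from row 2; 9 starts row 3. P = [[1, 5], [8], [9]].
Insert 7: appended to row 1. P = [[1, 5, 7], [8], [9]].
Insert 4: 4 bumps 5 from row 1; 5 bumps 8 from row 2; 8 bumps 9 from row 3; 9 starts row 4. P = [[1, 4, 7], [5], [8], [9]].
Insert 6: 6 bumps 7 from row 1; 7 appends to row 2. P = [[1, 4, 6], [5, 7], [8], [9]].
Insert 2: 2 bumps 4 from row 1; 4 bumps 5 from row 2; 5 bumps 8 from row 3; 8 bumps 9 from row 4; 9 starts row 5. P = [[1, 2, 6], [4, 7], [5], [8], [9]].
Insert 3: 3 bumps 6 from row 1; 6 bumps 7 from row 2; 7 appends to row 3. P = [[1, 2, 3], [4, 6], [5, 7], [8], [9]].

So P = [[1, 2, 3], [4, 6], [5, 7], [8], [9]].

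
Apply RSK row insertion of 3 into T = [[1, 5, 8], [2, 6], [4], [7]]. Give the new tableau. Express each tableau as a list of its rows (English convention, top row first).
In row 1, 3 replaces 5 (the leftmost entry greater than 3); 5 is bumped to row 2. In row 2, 5 replaces 6 (the leftmost entry greater than 5); 6 is bumped to row 3. 6 is appended to row 3. The new tableau is [[1, 3, 8], [2, 5], [4, 6], [7]].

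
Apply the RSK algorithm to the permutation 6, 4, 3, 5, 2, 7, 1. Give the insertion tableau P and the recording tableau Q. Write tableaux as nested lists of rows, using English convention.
P = [[1, 5, 7], [2], [3], [4], [6]], Q = [[1, 4, 6], [2], [3], [5], [7]]

Insert each entry of the permutation into P by Schensted row insertion, recording in Q the position of each new cell.

After inserting 6: P = [[6]].
After inserting 4: P = [[4], [6]].
After inserting 3: P = [[3], [4], [6]].
After inserting 5: P = [[3, 5], [4], [6]].
After inserting 2: P = [[2, 5], [3], [4], [6]].
After inserting 7: P = [[2, 5, 7], [3], [4], [6]].
After inserting 1: P = [[1, 5, 7], [2], [3], [4], [6]].

So P = [[1, 5, 7], [2], [3], [4], [6]], Q = [[1, 4, 6], [2], [3], [5], [7]].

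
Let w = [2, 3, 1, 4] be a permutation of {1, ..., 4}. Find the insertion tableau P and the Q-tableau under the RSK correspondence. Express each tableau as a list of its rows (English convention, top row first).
Insert each entry of the permutation into P by Schensted row insertion, recording in Q the position of each new cell.

After inserting 2: P = [[2]].
After inserting 3: P = [[2, 3]].
After inserting 1: P = [[1, 3], [2]].
After inserting 4: P = [[1, 3, 4], [2]].

So P = [[1, 3, 4], [2]], Q = [[1, 2, 4], [3]].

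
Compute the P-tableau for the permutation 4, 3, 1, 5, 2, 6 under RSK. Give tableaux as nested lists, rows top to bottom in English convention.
P = [[1, 2, 6], [3, 5], [4]]

Insert 4: appended to row 1. P = [[4]].
Insert 3: 3 bumps 4 from row 1; 4 starts row 2. P = [[3], [4]].
Insert 1: 1 bumps 3 from row 1; 3 bumps 4 from row 2; 4 starts row 3. P = [[1], [3], [4]].
Insert 5: appended to row 1. P = [[1, 5], [3], [4]].
Insert 2: 2 bumps 5 from row 1; 5 appends to row 2. P = [[1, 2], [3, 5], [4]].
Insert 6: appended to row 1. P = [[1, 2, 6], [3, 5], [4]].

So P = [[1, 2, 6], [3, 5], [4]].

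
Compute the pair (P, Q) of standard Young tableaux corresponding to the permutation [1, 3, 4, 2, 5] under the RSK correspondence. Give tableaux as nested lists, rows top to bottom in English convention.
P = [[1, 2, 4, 5], [3]], Q = [[1, 2, 3, 5], [4]]

Insert each entry of the permutation into P by Schensted row insertion, recording in Q the position of each new cell.

After inserting 1: P = [[1]].
After inserting 3: P = [[1, 3]].
After inserting 4: P = [[1, 3, 4]].
After inserting 2: P = [[1, 2, 4], [3]].
After inserting 5: P = [[1, 2, 4, 5], [3]].

So P = [[1, 2, 4, 5], [3]], Q = [[1, 2, 3, 5], [4]].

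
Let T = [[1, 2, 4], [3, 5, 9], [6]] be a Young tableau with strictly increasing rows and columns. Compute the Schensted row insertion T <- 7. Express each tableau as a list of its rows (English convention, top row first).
7 is larger than every entry of row 1, so it is appended to row 1. The new tableau is [[1, 2, 4, 7], [3, 5, 9], [6]].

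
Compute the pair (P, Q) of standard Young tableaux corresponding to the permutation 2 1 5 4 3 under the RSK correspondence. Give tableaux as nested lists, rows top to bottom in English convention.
P = [[1, 3], [2, 4], [5]], Q = [[1, 3], [2, 4], [5]]

Insert each entry of the permutation into P by Schensted row insertion, recording in Q the position of each new cell.

Insert 2: appended to row 1. P = [[2]].
Insert 1: 1 bumps 2 from row 1; 2 starts row 2. P = [[1], [2]].
Insert 5: appended to row 1. P = [[1, 5], [2]].
Insert 4: 4 bumps 5 from row 1; 5 appends to row 2. P = [[1, 4], [2, 5]].
Insert 3: 3 bumps 4 from row 1; 4 bumps 5 from row 2; 5 starts row 3. P = [[1, 3], [2, 4], [5]].

So P = [[1, 3], [2, 4], [5]], Q = [[1, 3], [2, 4], [5]].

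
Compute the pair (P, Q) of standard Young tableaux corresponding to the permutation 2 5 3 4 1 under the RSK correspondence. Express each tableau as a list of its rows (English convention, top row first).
P = [[1, 3, 4], [2], [5]], Q = [[1, 2, 4], [3], [5]]

Insert each entry of the permutation into P by Schensted row insertion, recording in Q the position of each new cell.

Insert 2: appended to row 1. P = [[2]], Q = [[1]].
Insert 5: appended to row 1. P = [[2, 5]], Q = [[1, 2]].
Insert 3: 3 bumps 5 from row 1; 5 starts row 2. P = [[2, 3], [5]], Q = [[1, 2], [3]].
Insert 4: appended to row 1. P = [[2, 3, 4], [5]], Q = [[1, 2, 4], [3]].
Insert 1: 1 bumps 2 from row 1; 2 bumps 5 from row 2; 5 starts row 3. P = [[1, 3, 4], [2], [5]], Q = [[1, 2, 4], [3], [5]].

So P = [[1, 3, 4], [2], [5]], Q = [[1, 2, 4], [3], [5]].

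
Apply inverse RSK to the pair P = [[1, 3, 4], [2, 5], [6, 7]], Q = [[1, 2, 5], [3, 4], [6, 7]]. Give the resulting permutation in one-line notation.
6 7 2 3 5 1 4

Reverse the RSK construction: for i from n down to 1, find the cell of Q containing i, remove the entry at that cell from P, and reverse-bump it up through P; the value ejected from row 1 is w(i).

Step i=7: Q has 7 at row 3, column 2; remove 7 from row 3 of P and reverse-bump: 7 enters row 2 and ejects 5; 5 enters row 1 and ejects 4. So w(7) = 4. P is now [[1, 3, 5], [2, 7], [6]].
Step i=6: Q has 6 at row 3, column 1; remove 6 from row 3 of P and reverse-bump: 6 enters row 2 and ejects 2; 2 enters row 1 and ejects 1. So w(6) = 1. P is now [[2, 3, 5], [6, 7]].
Step i=5: Q has 5 at row 1, column 3; remove that cell from P, ejecting 5. So w(5) = 5. P is now [[2, 3], [6, 7]].
Step i=4: Q has 4 at row 2, column 2; remove 7 from row 2 of P and reverse-bump: 7 enters row 1 and ejects 3. So w(4) = 3. P is now [[2, 7], [6]].
Step i=3: Q has 3 at row 2, column 1; remove 6 from row 2 of P and reverse-bump: 6 enters row 1 and ejects 2. So w(3) = 2. P is now [[6, 7]].
Step i=2: Q has 2 at row 1, column 2; remove that cell from P, ejecting 7. So w(2) = 7. P is now [[6]].
Step i=1: Q has 1 at row 1, column 1; remove that cell from P, ejecting 6. So w(1) = 6. P is now [].

So w = 6 7 2 3 5 1 4.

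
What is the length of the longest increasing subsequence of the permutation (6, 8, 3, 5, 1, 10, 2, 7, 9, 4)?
4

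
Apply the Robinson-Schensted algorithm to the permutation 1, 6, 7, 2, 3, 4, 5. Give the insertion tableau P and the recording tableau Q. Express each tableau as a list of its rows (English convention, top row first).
P = [[1, 2, 3, 4, 5], [6, 7]], Q = [[1, 2, 3, 6, 7], [4, 5]]

Insert each entry of the permutation into P by Schensted row insertion, recording in Q the position of each new cell.

Insert 1: appended to row 1. P = [[1]].
Insert 6: appended to row 1. P = [[1, 6]].
Insert 7: appended to row 1. P = [[1, 6, 7]].
Insert 2: 2 bumps 6 from row 1; 6 starts row 2. P = [[1, 2, 7], [6]].
Insert 3: 3 bumps 7 from row 1; 7 appends to row 2. P = [[1, 2, 3], [6, 7]].
Insert 4: appended to row 1. P = [[1, 2, 3, 4], [6, 7]].
Insert 5: appended to row 1. P = [[1, 2, 3, 4, 5], [6, 7]].

So P = [[1, 2, 3, 4, 5], [6, 7]], Q = [[1, 2, 3, 6, 7], [4, 5]].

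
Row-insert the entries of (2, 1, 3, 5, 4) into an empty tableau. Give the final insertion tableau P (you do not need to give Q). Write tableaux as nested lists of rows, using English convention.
P = [[1, 3, 4], [2, 5]]

Insert 2: appended to row 1. P = [[2]].
Insert 1: 1 bumps 2 from row 1; 2 starts row 2. P = [[1], [2]].
Insert 3: appended to row 1. P = [[1, 3], [2]].
Insert 5: appended to row 1. P = [[1, 3, 5], [2]].
Insert 4: 4 bumps 5 from row 1; 5 appends to row 2. P = [[1, 3, 4], [2, 5]].

So P = [[1, 3, 4], [2, 5]].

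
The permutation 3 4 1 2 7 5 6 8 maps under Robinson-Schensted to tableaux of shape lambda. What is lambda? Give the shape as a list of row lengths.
[5, 3]

Row-insert each entry into an empty tableau.

After inserting 3: P = [[3]].
After inserting 4: P = [[3, 4]].
After inserting 1: P = [[1, 4], [3]].
After inserting 2: P = [[1, 2], [3, 4]].
After inserting 7: P = [[1, 2, 7], [3, 4]].
After inserting 5: P = [[1, 2, 5], [3, 4, 7]].
After inserting 6: P = [[1, 2, 5, 6], [3, 4, 7]].
After inserting 8: P = [[1, 2, 5, 6, 8], [3, 4, 7]].

The final insertion tableau P = [[1, 2, 5, 6, 8], [3, 4, 7]] has shape [5, 3].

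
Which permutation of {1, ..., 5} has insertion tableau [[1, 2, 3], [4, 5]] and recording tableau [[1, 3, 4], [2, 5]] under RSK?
Reverse RSK: for i = n, n-1, ..., 1, locate i in Q, remove the corresponding corner cell from P, and reverse-bump its entry up through P; the value ejected from row 1 is w(i).

So w = 4 1 2 5 3.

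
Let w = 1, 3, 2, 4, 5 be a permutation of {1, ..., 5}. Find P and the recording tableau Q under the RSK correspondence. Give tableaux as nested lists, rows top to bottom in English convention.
Insert each entry of the permutation into P by Schensted row insertion, recording in Q the position of each new cell.

Insert 1: appended to row 1. P = [[1]].
Insert 3: appended to row 1. P = [[1, 3]].
Insert 2: 2 bumps 3 from row 1; 3 starts row 2. P = [[1, 2], [3]].
Insert 4: appended to row 1. P = [[1, 2, 4], [3]].
Insert 5: appended to row 1. P = [[1, 2, 4, 5], [3]].

So P = [[1, 2, 4, 5], [3]], Q = [[1, 2, 4, 5], [3]].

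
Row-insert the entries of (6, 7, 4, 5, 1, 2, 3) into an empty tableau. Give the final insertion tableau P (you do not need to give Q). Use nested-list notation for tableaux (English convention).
P = [[1, 2, 3], [4, 5], [6, 7]]

Insert 6: appended to row 1. P = [[6]].
Insert 7: appended to row 1. P = [[6, 7]].
Insert 4: 4 bumps 6 from row 1; 6 starts row 2. P = [[4, 7], [6]].
Insert 5: 5 bumps 7 from row 1; 7 appends to row 2. P = [[4, 5], [6, 7]].
Insert 1: 1 bumps 4 from row 1; 4 bumps 6 from row 2; 6 starts row 3. P = [[1, 5], [4, 7], [6]].
Insert 2: 2 bumps 5 from row 1; 5 bumps 7 from row 2; 7 appends to row 3. P = [[1, 2], [4, 5], [6, 7]].
Insert 3: appended to row 1. P = [[1, 2, 3], [4, 5], [6, 7]].

So P = [[1, 2, 3], [4, 5], [6, 7]].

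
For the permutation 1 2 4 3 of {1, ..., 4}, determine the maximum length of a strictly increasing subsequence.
3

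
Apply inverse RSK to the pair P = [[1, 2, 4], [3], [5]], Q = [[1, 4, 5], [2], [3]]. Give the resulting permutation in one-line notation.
5 3 1 2 4

Reverse RSK: for i = n, n-1, ..., 1, locate i in Q, remove the corresponding corner cell from P, and reverse-bump its entry up through P; the value ejected from row 1 is w(i).

So w = 5 3 1 2 4.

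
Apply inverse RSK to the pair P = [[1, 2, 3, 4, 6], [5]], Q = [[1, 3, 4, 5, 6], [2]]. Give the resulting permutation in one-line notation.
5 1 2 3 4 6

Reverse the RSK construction: for i from n down to 1, find the cell of Q containing i, remove the entry at that cell from P, and reverse-bump it up through P; the value ejected from row 1 is w(i).

Step i=6: Q has 6 at row 1, column 5; remove that cell from P, ejecting 6. So w(6) = 6. P is now [[1, 2, 3, 4], [5]].
Step i=5: Q has 5 at row 1, column 4; remove that cell from P, ejecting 4. So w(5) = 4. P is now [[1, 2, 3], [5]].
Step i=4: Q has 4 at row 1, column 3; remove that cell from P, ejecting 3. So w(4) = 3. P is now [[1, 2], [5]].
Step i=3: Q has 3 at row 1, column 2; remove that cell from P, ejecting 2. So w(3) = 2. P is now [[1], [5]].
Step i=2: Q has 2 at row 2, column 1; remove 5 from row 2 of P and reverse-bump: 5 enters row 1 and ejects 1. So w(2) = 1. P is now [[5]].
Step i=1: Q has 1 at row 1, column 1; remove that cell from P, ejecting 5. So w(1) = 5. P is now [].

So w = 5 1 2 3 4 6.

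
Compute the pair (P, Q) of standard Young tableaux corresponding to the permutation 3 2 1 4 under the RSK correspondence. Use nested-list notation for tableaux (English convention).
P = [[1, 4], [2], [3]], Q = [[1, 4], [2], [3]]

Insert each entry of the permutation into P by Schensted row insertion, recording in Q the position of each new cell.

Insert 3: appended to row 1. P = [[3]], Q = [[1]].
Insert 2: 2 bumps 3 from row 1; 3 starts row 2. P = [[2], [3]], Q = [[1], [2]].
Insert 1: 1 bumps 2 from row 1; 2 bumps 3 from row 2; 3 starts row 3. P = [[1], [2], [3]], Q = [[1], [2], [3]].
Insert 4: appended to row 1. P = [[1, 4], [2], [3]], Q = [[1, 4], [2], [3]].

So P = [[1, 4], [2], [3]], Q = [[1, 4], [2], [3]].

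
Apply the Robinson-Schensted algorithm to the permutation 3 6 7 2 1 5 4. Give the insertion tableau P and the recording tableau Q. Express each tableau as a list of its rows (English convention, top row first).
Insert each entry of the permutation into P by Schensted row insertion, recording in Q the position of each new cell.

After inserting 3: P = [[3]].
After inserting 6: P = [[3, 6]].
After inserting 7: P = [[3, 6, 7]].
After inserting 2: P = [[2, 6, 7], [3]].
After inserting 1: P = [[1, 6, 7], [2], [3]].
After inserting 5: P = [[1, 5, 7], [2, 6], [3]].
After inserting 4: P = [[1, 4, 7], [2, 5], [3, 6]].

So P = [[1, 4, 7], [2, 5], [3, 6]], Q = [[1, 2, 3], [4, 6], [5, 7]].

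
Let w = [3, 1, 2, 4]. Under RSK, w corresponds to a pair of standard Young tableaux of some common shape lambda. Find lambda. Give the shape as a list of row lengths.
Row-insert each entry into an empty tableau.

After inserting 3: P = [[3]].
After inserting 1: P = [[1], [3]].
After inserting 2: P = [[1, 2], [3]].
After inserting 4: P = [[1, 2, 4], [3]].

The final insertion tableau P = [[1, 2, 4], [3]] has shape [3, 1].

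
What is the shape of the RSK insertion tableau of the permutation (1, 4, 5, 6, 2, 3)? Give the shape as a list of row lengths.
RSK row insertion gives P = [[1, 2, 3, 6], [4, 5]], which has shape [4, 2].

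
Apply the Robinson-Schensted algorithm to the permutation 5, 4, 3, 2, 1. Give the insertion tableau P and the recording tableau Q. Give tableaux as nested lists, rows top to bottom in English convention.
Insert each entry of the permutation into P by Schensted row insertion, recording in Q the position of each new cell.

Insert 5: appended to row 1. P = [[5]].
Insert 4: 4 bumps 5 from row 1; 5 starts row 2. P = [[4], [5]].
Insert 3: 3 bumps 4 from row 1; 4 bumps 5 from row 2; 5 starts row 3. P = [[3], [4], [5]].
Insert 2: 2 bumps 3 from row 1; 3 bumps 4 from row 2; 4 bumps 5 from row 3; 5 starts row 4. P = [[2], [3], [4], [5]].
Insert 1: 1 bumps 2 from row 1; 2 bumps 3 from row 2; 3 bumps 4 from row 3; 4 bumps 5 from row 4; 5 starts row 5. P = [[1], [2], [3], [4], [5]].

So P = [[1], [2], [3], [4], [5]], Q = [[1], [2], [3], [4], [5]].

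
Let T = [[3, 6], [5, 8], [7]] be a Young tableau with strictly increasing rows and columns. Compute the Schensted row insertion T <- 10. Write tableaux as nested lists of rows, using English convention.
10 is larger than every entry of row 1, so it is appended to row 1. The new tableau is [[3, 6, 10], [5, 8], [7]].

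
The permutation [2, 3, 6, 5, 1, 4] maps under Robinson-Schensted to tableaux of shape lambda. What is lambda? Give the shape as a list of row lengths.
[3, 2, 1]

Row-insert each entry into an empty tableau.

After inserting 2: P = [[2]].
After inserting 3: P = [[2, 3]].
After inserting 6: P = [[2, 3, 6]].
After inserting 5: P = [[2, 3, 5], [6]].
After inserting 1: P = [[1, 3, 5], [2], [6]].
After inserting 4: P = [[1, 3, 4], [2, 5], [6]].

The final insertion tableau P = [[1, 3, 4], [2, 5], [6]] has shape [3, 2, 1].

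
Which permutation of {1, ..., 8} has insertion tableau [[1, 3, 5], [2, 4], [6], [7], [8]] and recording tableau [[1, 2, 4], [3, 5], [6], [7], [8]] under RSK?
2 4 1 8 7 6 5 3

Reverse the RSK construction: for i from n down to 1, find the cell of Q containing i, remove the entry at that cell from P, and reverse-bump it up through P; the value ejected from row 1 is w(i).

Step i=8: Q has 8 at row 5, column 1; remove 8 from row 5 of P and reverse-bump: 8 enters row 4 and ejects 7; 7 enters row 3 and ejects 6; 6 enters row 2 and ejects 4; 4 enters row 1 and ejects 3. So w(8) = 3. P is now [[1, 4, 5], [2, 6], [7], [8]].
Step i=7: Q has 7 at row 4, column 1; remove 8 from row 4 of P and reverse-bump: 8 enters row 3 and ejects 7; 7 enters row 2 and ejects 6; 6 enters row 1 and ejects 5. So w(7) = 5. P is now [[1, 4, 6], [2, 7], [8]].
Step i=6: Q has 6 at row 3, column 1; remove 8 from row 3 of P and reverse-bump: 8 enters row 2 and ejects 7; 7 enters row 1 and ejects 6. So w(6) = 6. P is now [[1, 4, 7], [2, 8]].
Step i=5: Q has 5 at row 2, column 2; remove 8 from row 2 of P and reverse-bump: 8 enters row 1 and ejects 7. So w(5) = 7. P is now [[1, 4, 8], [2]].
Step i=4: Q has 4 at row 1, column 3; remove that cell from P, ejecting 8. So w(4) = 8. P is now [[1, 4], [2]].
Step i=3: Q has 3 at row 2, column 1; remove 2 from row 2 of P and reverse-bump: 2 enters row 1 and ejects 1. So w(3) = 1. P is now [[2, 4]].
Step i=2: Q has 2 at row 1, column 2; remove that cell from P, ejecting 4. So w(2) = 4. P is now [[2]].
Step i=1: Q has 1 at row 1, column 1; remove that cell from P, ejecting 2. So w(1) = 2. P is now [].

So w = 2 4 1 8 7 6 5 3.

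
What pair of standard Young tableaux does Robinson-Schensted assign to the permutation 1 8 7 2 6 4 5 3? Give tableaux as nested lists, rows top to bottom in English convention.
P = [[1, 2, 3, 5], [4], [6], [7], [8]], Q = [[1, 2, 5, 7], [3], [4], [6], [8]]

Insert each entry of the permutation into P by Schensted row insertion, recording in Q the position of each new cell.

After inserting 1: P = [[1]].
After inserting 8: P = [[1, 8]].
After inserting 7: P = [[1, 7], [8]].
After inserting 2: P = [[1, 2], [7], [8]].
After inserting 6: P = [[1, 2, 6], [7], [8]].
After inserting 4: P = [[1, 2, 4], [6], [7], [8]].
After inserting 5: P = [[1, 2, 4, 5], [6], [7], [8]].
After inserting 3: P = [[1, 2, 3, 5], [4], [6], [7], [8]].

So P = [[1, 2, 3, 5], [4], [6], [7], [8]], Q = [[1, 2, 5, 7], [3], [4], [6], [8]].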